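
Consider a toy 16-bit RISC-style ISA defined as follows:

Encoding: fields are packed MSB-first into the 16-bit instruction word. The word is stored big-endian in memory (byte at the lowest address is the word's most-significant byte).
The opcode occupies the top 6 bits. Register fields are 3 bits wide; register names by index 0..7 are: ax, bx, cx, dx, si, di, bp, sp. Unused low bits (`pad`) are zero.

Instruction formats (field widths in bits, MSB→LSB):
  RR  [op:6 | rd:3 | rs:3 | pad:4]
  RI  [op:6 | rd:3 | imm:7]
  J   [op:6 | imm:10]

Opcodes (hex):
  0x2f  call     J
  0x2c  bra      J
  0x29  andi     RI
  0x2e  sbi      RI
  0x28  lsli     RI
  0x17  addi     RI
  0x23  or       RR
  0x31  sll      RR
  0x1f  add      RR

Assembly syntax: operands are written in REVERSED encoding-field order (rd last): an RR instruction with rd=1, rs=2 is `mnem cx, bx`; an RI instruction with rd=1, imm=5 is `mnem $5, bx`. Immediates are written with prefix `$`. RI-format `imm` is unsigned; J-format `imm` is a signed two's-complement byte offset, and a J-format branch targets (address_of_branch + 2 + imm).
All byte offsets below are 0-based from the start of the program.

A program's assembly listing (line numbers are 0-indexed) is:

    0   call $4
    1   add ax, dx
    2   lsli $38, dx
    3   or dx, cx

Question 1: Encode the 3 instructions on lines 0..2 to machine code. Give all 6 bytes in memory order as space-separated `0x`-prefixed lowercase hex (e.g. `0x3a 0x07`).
line 0 (call): pack op=0x2f:6|imm=4:10 = 0xbc04; big→ bc 04
line 1 (add): pack op=0x1f:6|rd=3:3|rs=0:3|pad=0:4 = 0x7d80; big→ 7d 80
line 2 (lsli): pack op=0x28:6|rd=3:3|imm=38:7 = 0xa1a6; big→ a1 a6

0xbc 0x04 0x7d 0x80 0xa1 0xa6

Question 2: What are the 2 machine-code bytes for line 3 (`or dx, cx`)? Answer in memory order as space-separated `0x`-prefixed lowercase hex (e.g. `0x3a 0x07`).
line 3 (or): pack op=0x23:6|rd=2:3|rs=3:3|pad=0:4 = 0x8d30; big→ 8d 30

0x8d 0x30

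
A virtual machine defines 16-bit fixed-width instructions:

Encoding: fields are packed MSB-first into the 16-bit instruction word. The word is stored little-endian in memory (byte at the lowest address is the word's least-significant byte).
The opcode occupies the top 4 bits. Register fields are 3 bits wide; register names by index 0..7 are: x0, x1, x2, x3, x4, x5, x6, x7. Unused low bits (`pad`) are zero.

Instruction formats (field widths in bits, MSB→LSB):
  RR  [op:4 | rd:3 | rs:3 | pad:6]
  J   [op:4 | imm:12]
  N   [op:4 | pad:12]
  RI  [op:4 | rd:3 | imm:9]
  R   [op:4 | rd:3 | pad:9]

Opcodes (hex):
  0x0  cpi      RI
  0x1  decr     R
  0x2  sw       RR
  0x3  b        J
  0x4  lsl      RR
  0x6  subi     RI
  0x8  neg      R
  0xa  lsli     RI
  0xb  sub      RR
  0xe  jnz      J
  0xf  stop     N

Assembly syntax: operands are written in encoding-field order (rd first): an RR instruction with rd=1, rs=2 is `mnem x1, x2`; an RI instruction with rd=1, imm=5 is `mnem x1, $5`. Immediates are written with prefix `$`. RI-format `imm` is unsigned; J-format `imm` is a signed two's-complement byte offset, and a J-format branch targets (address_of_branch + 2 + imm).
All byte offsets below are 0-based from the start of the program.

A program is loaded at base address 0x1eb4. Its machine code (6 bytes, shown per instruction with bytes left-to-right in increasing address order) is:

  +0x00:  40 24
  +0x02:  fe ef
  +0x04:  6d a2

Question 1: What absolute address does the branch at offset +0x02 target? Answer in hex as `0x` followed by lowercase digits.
[02] fe ef → 0xeffe
  opcode bits[15:12]=0xe: jnz/J
  imm@[11:0]=0xffe (s12→-2) ⇒ $-2
  target = base 0x1eb4 + off 0x02 + 2 + imm -2 = 0x1eb6

0x1eb6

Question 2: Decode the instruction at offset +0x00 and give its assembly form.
[00] 40 24 → 0x2440
  op=0x2440>>12=0x2 ⇒ sw (RR)
  rd@[11:9]=0x2 ⇒ x2
  rs@[8:6]=0x1 ⇒ x1

sw x2, x1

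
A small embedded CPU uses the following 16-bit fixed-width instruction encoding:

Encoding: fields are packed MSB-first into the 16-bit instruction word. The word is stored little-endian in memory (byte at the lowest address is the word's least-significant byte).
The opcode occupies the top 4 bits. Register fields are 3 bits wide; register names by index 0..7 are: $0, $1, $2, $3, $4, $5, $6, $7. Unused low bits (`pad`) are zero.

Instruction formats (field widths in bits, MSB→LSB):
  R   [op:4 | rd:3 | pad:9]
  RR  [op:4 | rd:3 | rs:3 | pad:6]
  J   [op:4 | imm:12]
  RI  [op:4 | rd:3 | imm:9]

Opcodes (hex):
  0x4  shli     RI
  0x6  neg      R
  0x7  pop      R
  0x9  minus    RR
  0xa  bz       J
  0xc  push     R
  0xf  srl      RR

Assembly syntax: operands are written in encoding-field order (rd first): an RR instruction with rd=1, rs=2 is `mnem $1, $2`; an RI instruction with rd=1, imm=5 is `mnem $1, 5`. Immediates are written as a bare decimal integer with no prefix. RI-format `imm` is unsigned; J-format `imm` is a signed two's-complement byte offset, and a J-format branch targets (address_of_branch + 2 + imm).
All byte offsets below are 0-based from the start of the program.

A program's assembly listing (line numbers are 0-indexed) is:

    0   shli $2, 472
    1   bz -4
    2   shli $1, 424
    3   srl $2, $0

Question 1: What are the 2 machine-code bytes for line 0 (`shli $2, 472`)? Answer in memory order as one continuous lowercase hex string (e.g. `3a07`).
d845

0. shli fields op=0x4:4|rd=2:3|imm=472:9 → word 45d8h → d8 45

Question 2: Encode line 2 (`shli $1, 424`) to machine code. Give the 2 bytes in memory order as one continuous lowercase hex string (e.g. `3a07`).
a843

L2: shli op=0x4:4|rd=1:3|imm=424:9 ⇒ 0x43a8 ⇒ little a8 43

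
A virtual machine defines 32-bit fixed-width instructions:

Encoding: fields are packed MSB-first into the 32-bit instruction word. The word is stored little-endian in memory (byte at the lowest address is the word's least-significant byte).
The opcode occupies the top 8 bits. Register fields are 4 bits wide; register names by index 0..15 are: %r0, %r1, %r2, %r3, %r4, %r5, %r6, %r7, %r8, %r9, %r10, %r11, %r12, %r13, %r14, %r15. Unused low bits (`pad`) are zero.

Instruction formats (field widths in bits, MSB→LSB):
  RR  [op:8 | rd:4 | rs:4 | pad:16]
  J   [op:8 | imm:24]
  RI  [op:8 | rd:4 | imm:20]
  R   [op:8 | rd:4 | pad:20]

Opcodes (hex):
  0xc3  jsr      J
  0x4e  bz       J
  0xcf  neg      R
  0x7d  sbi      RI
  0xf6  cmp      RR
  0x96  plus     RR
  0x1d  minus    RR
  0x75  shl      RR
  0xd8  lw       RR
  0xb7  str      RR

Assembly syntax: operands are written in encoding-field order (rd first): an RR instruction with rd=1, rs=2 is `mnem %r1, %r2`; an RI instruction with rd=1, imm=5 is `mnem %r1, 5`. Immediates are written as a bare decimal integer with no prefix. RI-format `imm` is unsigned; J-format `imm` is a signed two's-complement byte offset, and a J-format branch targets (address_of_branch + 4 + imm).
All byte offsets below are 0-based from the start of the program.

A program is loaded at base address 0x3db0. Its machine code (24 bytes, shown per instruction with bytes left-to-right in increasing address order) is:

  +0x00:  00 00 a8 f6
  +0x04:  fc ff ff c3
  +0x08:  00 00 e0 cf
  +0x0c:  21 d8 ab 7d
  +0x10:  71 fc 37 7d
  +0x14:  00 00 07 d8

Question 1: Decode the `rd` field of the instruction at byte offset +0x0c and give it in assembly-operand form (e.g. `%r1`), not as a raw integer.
%r10

[0c] 21 d8 ab 7d → 0x7dabd821
  op=0x7dabd821>>24=0x7d ⇒ sbi (RI)
  rd: (w>>20)&0xf=0xa → %r10
  imm: (w>>0)&0xfffff=0xbd821 → 776225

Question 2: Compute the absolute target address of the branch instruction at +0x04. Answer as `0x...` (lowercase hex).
0x3db4

[04] fc ff ff c3 → 0xc3fffffc
  op=0xc3fffffc>>24=0xc3 ⇒ jsr (J)
  imm@[23:0]=0xfffffc (s24→-4) ⇒ -4
  target = base 0x3db0 + off 0x04 + 4 + imm -4 = 0x3db4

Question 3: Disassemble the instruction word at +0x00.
+0x00: 00 00 a8 f6 ⇒ word 0xf6a80000 (little)
  top 8b → 0xf6 → cmp [RR]
  rd@[23:20]=0xa ⇒ %r10
  rs@[19:16]=0x8 ⇒ %r8

cmp %r10, %r8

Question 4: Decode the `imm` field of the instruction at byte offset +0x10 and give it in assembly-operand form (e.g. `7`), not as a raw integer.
@+10  little-endian(71 fc 37 7d) = 0x7d37fc71
  top 8b → 0x7d → sbi [RI]
  rd@[23:20]=0x3 ⇒ %r3
  imm@[19:0]=0x7fc71 ⇒ 523377

523377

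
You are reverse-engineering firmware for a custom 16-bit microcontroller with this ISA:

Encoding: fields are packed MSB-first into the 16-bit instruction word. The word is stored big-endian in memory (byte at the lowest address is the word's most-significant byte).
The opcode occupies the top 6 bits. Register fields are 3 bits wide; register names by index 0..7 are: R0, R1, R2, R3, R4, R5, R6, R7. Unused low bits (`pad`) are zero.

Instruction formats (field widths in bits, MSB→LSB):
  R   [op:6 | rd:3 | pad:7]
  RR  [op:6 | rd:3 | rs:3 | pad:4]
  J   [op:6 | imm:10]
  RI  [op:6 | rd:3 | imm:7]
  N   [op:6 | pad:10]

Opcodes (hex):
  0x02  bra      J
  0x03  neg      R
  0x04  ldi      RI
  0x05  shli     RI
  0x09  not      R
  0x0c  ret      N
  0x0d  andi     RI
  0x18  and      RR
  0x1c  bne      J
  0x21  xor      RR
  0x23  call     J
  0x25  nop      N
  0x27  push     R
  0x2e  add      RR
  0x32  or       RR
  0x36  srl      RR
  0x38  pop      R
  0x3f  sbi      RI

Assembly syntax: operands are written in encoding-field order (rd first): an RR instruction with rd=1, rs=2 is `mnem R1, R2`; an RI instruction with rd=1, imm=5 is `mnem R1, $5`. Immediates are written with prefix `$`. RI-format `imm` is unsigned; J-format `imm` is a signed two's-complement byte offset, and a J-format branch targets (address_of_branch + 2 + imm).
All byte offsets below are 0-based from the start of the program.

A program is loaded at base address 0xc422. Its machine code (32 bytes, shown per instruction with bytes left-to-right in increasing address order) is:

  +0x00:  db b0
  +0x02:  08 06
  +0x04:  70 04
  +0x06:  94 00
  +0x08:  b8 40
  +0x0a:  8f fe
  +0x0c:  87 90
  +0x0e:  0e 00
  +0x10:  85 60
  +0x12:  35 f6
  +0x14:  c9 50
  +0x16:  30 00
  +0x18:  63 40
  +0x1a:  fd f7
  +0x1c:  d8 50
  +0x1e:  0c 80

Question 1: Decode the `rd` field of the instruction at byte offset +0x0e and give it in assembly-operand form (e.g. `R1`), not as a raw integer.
R4

[0e] 0e 00 → 0x0e00
  opcode bits[15:10]=0x3: neg/R
  [9:7] rd=4 = R4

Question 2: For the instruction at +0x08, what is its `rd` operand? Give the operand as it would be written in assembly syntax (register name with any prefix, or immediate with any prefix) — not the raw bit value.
@+08  big-endian(b8 40) = 0xb840
  top 6b → 0x2e → add [RR]
  [9:7] rd=0 = R0
  [6:4] rs=4 = R4

R0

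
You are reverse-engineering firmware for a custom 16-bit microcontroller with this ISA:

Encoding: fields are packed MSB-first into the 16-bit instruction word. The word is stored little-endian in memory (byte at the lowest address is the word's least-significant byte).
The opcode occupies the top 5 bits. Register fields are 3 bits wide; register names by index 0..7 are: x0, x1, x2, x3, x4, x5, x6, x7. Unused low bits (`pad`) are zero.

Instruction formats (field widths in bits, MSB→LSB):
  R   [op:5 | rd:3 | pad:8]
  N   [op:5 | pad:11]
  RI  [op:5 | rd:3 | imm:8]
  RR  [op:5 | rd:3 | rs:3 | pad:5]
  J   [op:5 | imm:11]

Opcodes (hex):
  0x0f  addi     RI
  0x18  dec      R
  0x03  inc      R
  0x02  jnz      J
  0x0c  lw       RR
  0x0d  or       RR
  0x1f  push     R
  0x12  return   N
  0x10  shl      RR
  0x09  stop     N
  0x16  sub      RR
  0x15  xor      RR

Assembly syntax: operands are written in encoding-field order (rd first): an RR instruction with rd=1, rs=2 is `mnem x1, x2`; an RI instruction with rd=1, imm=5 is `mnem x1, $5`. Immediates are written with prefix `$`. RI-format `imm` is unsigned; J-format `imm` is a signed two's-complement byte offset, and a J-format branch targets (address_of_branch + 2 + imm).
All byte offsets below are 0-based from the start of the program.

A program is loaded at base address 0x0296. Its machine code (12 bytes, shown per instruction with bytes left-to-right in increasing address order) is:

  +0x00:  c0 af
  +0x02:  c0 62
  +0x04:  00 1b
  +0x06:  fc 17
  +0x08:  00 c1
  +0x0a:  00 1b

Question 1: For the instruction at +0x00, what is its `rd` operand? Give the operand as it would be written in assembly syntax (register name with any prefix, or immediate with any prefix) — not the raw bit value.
x7

@+00  little-endian(c0 af) = 0xafc0
  op=0xafc0>>11=0x15 ⇒ xor (RR)
  rd@[10:8]=0x7 ⇒ x7
  rs@[7:5]=0x6 ⇒ x6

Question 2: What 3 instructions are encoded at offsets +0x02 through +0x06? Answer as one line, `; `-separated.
lw x2, x6; inc x3; jnz $-4

+0x02: c0 62 ⇒ word 0x62c0 (little)
  opcode bits[15:11]=0xc: lw/RR
  [10:8] rd=2 = x2
  [7:5] rs=6 = x6
+0x04: 00 1b ⇒ word 0x1b00 (little)
  opcode bits[15:11]=0x3: inc/R
  [10:8] rd=3 = x3
+0x06: fc 17 ⇒ word 0x17fc (little)
  opcode bits[15:11]=0x2: jnz/J
  [10:0] imm=2044 (s11→-4) = $-4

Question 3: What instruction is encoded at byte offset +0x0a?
inc x3

[0a] 00 1b → 0x1b00
  opcode bits[15:11]=0x3: inc/R
  rd@[10:8]=0x3 ⇒ x3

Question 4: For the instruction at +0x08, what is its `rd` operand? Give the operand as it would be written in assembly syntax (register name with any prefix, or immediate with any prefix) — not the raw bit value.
x1

off 0x08: read 00 c1 as little → 0xc100
  op=0xc100>>11=0x18 ⇒ dec (R)
  rd@[10:8]=0x1 ⇒ x1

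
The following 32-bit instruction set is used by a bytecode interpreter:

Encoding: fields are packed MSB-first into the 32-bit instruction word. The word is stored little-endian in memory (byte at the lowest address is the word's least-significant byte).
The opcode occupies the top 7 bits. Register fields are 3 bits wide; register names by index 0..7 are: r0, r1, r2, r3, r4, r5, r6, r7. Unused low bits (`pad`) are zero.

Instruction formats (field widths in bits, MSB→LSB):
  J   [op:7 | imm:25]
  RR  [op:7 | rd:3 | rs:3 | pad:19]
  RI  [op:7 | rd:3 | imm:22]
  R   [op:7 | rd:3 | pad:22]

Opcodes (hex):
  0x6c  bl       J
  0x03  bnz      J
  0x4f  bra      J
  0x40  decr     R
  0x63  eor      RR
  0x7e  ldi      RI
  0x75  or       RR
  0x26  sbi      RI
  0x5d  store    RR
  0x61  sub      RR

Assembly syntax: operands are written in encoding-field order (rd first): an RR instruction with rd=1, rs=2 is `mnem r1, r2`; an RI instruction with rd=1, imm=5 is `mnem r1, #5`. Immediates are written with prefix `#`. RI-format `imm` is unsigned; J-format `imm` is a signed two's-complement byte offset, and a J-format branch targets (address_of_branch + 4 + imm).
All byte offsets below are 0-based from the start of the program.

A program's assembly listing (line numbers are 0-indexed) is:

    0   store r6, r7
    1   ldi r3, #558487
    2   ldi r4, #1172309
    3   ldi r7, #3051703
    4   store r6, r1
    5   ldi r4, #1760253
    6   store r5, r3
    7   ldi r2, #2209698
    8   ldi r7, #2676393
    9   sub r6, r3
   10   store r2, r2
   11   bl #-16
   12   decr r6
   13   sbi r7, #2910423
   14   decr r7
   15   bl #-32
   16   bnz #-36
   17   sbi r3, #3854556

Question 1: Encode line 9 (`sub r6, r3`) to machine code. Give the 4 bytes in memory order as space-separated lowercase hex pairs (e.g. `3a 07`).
9. sub fields op=0x61:7|rd=6:3|rs=3:3|pad=0:19 → word c3980000h → 00 00 98 c3

00 00 98 c3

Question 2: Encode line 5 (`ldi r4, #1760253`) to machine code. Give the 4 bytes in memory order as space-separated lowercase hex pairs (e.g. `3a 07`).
fd db 1a fd

5. ldi fields op=0x7e:7|rd=4:3|imm=1760253:22 → word fd1adbfdh → fd db 1a fd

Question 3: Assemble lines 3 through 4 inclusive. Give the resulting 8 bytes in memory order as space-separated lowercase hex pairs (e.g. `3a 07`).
line 3 (ldi): pack op=0x7e:7|rd=7:3|imm=3051703:22 = 0xfdee90b7; little→ b7 90 ee fd
line 4 (store): pack op=0x5d:7|rd=6:3|rs=1:3|pad=0:19 = 0xbb880000; little→ 00 00 88 bb

b7 90 ee fd 00 00 88 bb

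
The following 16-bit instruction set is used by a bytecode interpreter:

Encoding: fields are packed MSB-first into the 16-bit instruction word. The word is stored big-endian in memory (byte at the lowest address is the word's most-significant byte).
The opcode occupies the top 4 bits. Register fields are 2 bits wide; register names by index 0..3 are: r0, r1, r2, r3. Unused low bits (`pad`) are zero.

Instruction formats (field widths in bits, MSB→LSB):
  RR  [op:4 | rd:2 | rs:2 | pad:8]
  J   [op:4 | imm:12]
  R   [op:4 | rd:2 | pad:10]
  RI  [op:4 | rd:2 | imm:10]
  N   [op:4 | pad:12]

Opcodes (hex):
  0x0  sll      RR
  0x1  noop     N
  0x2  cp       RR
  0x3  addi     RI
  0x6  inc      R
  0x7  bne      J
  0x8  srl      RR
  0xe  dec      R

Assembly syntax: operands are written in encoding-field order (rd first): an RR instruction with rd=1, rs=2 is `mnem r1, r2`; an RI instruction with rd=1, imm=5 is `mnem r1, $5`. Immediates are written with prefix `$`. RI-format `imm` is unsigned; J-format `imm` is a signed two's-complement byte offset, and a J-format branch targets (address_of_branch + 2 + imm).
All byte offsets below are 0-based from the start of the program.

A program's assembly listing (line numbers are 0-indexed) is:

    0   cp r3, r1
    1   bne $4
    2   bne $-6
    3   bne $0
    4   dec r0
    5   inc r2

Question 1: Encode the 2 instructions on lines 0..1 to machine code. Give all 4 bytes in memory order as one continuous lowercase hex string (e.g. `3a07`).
2d007004

line 0 (cp): pack op=0x2:4|rd=3:2|rs=1:2|pad=0:8 = 0x2d00; big→ 2d 00
line 1 (bne): pack op=0x7:4|imm=4:12 = 0x7004; big→ 70 04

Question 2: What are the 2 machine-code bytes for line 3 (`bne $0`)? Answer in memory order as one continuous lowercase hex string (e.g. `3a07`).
7000

line 3 (bne): pack op=0x7:4|imm=0:12 = 0x7000; big→ 70 00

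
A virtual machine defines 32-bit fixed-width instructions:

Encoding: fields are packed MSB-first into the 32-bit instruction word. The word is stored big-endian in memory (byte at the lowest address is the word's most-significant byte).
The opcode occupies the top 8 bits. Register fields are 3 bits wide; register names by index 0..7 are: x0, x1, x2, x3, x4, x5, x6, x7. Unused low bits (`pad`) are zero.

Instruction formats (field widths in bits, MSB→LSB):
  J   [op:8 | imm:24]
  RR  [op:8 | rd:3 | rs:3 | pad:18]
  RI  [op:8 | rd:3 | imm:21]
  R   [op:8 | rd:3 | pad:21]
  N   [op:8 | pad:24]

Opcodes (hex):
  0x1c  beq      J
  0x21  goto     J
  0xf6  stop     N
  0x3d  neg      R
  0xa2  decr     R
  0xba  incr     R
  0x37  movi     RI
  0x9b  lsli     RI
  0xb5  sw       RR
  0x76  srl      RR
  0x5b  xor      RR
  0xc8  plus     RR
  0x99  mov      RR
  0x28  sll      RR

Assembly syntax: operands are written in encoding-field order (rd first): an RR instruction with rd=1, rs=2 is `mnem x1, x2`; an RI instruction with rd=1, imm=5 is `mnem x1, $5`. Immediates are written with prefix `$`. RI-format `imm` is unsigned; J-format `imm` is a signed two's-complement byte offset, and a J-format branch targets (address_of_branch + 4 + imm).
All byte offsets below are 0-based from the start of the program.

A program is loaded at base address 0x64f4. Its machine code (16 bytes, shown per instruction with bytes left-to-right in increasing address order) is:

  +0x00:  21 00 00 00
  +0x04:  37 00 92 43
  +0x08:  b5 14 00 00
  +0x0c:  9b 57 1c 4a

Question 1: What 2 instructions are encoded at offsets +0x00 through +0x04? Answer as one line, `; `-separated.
[00] 21 00 00 00 → 0x21000000
  top 8b → 0x21 → goto [J]
  imm@[23:0]=0x0 ⇒ $0
[04] 37 00 92 43 → 0x37009243
  top 8b → 0x37 → movi [RI]
  rd@[23:21]=0x0 ⇒ x0
  imm@[20:0]=0x9243 ⇒ $37443

goto $0; movi x0, $37443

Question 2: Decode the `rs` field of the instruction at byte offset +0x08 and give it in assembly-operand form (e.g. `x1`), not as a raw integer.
x5

+0x08: b5 14 00 00 ⇒ word 0xb5140000 (big)
  op=0xb5140000>>24=0xb5 ⇒ sw (RR)
  rd: (w>>21)&0x7=0x0 → x0
  rs: (w>>18)&0x7=0x5 → x5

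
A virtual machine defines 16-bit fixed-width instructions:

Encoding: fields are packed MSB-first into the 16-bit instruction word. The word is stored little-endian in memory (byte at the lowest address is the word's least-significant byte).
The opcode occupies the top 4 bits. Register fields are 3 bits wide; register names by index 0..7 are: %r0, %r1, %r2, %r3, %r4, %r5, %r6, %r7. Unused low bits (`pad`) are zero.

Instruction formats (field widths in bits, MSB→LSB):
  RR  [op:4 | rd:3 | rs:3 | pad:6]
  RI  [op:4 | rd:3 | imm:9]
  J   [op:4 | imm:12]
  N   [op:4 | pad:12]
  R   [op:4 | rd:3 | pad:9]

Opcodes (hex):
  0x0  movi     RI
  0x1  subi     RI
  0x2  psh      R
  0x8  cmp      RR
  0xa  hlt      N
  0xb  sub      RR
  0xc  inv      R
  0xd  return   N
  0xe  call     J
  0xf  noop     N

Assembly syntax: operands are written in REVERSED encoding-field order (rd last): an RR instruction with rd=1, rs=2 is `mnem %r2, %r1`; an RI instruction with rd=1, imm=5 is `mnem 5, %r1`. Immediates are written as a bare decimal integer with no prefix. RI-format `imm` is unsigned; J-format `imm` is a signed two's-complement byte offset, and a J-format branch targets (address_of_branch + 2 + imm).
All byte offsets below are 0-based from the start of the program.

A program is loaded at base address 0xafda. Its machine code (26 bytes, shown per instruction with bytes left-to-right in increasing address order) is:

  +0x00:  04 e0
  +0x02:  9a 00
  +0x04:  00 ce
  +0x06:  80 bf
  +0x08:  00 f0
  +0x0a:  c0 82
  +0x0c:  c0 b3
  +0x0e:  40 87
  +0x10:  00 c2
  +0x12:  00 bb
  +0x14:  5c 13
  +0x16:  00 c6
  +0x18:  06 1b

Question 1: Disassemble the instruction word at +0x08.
noop

@+08  little-endian(00 f0) = 0xf000
  top 4b → 0xf → noop [N]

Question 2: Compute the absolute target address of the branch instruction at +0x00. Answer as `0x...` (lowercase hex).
0xafe0

off 0x00: read 04 e0 as little → 0xe004
  top 4b → 0xe → call [J]
  imm@[11:0]=0x4 ⇒ 4
  target = base 0xafda + off 0x00 + 2 + imm 4 = 0xafe0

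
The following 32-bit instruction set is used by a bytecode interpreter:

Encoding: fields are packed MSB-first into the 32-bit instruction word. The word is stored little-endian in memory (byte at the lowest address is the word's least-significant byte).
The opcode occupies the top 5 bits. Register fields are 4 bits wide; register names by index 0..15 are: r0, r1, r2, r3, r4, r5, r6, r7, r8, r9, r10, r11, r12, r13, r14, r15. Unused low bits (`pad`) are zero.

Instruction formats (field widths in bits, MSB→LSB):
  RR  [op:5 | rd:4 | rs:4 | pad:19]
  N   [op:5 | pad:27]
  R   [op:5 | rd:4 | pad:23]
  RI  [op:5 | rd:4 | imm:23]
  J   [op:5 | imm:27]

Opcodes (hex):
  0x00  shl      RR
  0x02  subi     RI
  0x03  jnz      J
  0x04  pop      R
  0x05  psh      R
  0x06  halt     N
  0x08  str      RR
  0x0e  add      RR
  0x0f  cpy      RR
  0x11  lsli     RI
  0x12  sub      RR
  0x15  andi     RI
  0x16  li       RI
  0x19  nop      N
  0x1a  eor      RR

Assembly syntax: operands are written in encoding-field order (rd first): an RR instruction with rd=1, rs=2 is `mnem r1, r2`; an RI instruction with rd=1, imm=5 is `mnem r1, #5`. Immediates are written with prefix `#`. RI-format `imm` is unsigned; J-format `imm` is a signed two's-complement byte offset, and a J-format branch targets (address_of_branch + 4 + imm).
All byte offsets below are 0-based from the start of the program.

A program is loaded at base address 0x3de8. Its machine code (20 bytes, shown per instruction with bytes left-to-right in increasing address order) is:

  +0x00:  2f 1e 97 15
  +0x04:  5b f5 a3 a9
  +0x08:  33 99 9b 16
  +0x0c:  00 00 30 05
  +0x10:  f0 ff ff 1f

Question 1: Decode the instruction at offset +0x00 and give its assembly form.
subi r11, #1515055

@+00  little-endian(2f 1e 97 15) = 0x15971e2f
  op=0x15971e2f>>27=0x2 ⇒ subi (RI)
  [26:23] rd=11 = r11
  [22:0] imm=1515055 = #1515055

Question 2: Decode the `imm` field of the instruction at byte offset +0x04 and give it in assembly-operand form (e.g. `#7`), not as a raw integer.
#2356571

off 0x04: read 5b f5 a3 a9 as little → 0xa9a3f55b
  op=0xa9a3f55b>>27=0x15 ⇒ andi (RI)
  [26:23] rd=3 = r3
  [22:0] imm=2356571 = #2356571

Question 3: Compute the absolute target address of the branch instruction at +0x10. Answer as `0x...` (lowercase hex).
0x3dec

off 0x10: read f0 ff ff 1f as little → 0x1ffffff0
  op=0x1ffffff0>>27=0x3 ⇒ jnz (J)
  [26:0] imm=134217712 (s27→-16) = #-16
  target = base 0x3de8 + off 0x10 + 4 + imm -16 = 0x3dec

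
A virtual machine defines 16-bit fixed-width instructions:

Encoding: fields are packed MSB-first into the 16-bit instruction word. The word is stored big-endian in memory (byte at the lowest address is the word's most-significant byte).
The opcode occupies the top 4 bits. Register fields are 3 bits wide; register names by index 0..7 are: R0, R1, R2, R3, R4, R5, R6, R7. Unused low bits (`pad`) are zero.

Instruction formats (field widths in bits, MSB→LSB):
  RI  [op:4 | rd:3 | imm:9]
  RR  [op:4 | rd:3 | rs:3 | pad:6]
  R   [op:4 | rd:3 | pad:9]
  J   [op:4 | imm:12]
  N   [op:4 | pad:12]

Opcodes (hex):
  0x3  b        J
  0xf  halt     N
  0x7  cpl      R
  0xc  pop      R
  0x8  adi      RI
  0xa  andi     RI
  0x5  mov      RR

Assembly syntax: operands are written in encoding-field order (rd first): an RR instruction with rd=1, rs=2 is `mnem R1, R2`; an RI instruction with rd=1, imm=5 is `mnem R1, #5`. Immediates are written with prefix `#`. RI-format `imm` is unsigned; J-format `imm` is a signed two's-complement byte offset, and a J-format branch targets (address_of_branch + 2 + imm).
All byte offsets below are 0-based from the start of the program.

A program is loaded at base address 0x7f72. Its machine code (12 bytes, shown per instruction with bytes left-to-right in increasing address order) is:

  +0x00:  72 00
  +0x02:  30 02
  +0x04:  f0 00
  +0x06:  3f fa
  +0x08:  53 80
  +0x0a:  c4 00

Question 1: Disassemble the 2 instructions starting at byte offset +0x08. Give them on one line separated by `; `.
mov R1, R6; pop R2

off 0x08: read 53 80 as big → 0x5380
  op=0x5380>>12=0x5 ⇒ mov (RR)
  [11:9] rd=1 = R1
  [8:6] rs=6 = R6
off 0x0a: read c4 00 as big → 0xc400
  op=0xc400>>12=0xc ⇒ pop (R)
  [11:9] rd=2 = R2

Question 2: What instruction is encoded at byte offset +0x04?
+0x04: f0 00 ⇒ word 0xf000 (big)
  opcode bits[15:12]=0xf: halt/N

halt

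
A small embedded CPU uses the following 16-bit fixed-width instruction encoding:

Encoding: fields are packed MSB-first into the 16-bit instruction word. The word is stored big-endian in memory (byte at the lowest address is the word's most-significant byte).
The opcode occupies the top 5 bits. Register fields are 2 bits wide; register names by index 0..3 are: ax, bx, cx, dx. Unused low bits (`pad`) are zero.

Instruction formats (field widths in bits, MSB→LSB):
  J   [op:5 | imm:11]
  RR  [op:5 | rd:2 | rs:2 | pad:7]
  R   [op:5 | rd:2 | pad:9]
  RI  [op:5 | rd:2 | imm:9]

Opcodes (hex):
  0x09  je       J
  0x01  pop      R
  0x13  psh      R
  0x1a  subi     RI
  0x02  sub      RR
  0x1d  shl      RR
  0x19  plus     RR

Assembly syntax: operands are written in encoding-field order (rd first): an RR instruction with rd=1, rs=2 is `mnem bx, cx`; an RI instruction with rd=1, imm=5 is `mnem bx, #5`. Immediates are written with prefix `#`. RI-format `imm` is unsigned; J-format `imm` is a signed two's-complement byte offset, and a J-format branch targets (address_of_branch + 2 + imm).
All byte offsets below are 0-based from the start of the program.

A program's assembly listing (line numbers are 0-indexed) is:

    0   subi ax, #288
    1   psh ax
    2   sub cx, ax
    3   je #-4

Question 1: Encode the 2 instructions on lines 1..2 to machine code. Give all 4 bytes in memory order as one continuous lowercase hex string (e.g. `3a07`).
98001400

L1: psh op=0x13:5|rd=0:2|pad=0:9 ⇒ 0x9800 ⇒ big 98 00
L2: sub op=0x2:5|rd=2:2|rs=0:2|pad=0:7 ⇒ 0x1400 ⇒ big 14 00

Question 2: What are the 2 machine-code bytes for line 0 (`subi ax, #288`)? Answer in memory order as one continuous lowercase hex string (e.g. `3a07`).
line 0 (subi): pack op=0x1a:5|rd=0:2|imm=288:9 = 0xd120; big→ d1 20

d120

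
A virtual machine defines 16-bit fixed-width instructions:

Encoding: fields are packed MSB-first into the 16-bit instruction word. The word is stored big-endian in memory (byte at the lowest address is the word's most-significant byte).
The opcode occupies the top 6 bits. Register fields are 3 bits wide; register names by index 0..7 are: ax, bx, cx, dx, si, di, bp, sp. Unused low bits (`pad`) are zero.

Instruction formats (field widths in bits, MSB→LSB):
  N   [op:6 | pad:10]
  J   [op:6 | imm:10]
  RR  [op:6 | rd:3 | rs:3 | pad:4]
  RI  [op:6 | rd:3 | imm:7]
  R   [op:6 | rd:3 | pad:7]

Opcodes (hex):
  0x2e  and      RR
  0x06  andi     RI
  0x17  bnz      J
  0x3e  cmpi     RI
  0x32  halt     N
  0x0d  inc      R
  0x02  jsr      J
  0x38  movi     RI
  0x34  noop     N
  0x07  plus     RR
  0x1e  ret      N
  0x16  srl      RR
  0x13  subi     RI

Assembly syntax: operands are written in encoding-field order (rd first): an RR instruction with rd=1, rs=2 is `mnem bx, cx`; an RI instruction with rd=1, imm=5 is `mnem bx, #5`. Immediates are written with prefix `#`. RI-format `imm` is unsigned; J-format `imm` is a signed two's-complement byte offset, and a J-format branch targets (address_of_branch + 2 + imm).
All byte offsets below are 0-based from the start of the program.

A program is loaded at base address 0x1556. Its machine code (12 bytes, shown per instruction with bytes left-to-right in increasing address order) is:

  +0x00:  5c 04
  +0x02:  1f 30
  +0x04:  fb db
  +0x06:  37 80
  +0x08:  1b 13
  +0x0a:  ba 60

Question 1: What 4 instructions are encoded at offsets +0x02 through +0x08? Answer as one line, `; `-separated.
plus bp, dx; cmpi sp, #91; inc sp; andi bp, #19

[02] 1f 30 → 0x1f30
  op=0x1f30>>10=0x7 ⇒ plus (RR)
  rd: (w>>7)&0x7=0x6 → bp
  rs: (w>>4)&0x7=0x3 → dx
[04] fb db → 0xfbdb
  op=0xfbdb>>10=0x3e ⇒ cmpi (RI)
  rd: (w>>7)&0x7=0x7 → sp
  imm: (w>>0)&0x7f=0x5b → #91
[06] 37 80 → 0x3780
  op=0x3780>>10=0xd ⇒ inc (R)
  rd: (w>>7)&0x7=0x7 → sp
[08] 1b 13 → 0x1b13
  op=0x1b13>>10=0x6 ⇒ andi (RI)
  rd: (w>>7)&0x7=0x6 → bp
  imm: (w>>0)&0x7f=0x13 → #19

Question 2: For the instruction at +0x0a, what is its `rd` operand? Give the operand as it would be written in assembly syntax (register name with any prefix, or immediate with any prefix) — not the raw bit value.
si

+0x0a: ba 60 ⇒ word 0xba60 (big)
  opcode bits[15:10]=0x2e: and/RR
  [9:7] rd=4 = si
  [6:4] rs=6 = bp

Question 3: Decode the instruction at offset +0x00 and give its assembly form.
@+00  big-endian(5c 04) = 0x5c04
  top 6b → 0x17 → bnz [J]
  [9:0] imm=4 = #4

bnz #4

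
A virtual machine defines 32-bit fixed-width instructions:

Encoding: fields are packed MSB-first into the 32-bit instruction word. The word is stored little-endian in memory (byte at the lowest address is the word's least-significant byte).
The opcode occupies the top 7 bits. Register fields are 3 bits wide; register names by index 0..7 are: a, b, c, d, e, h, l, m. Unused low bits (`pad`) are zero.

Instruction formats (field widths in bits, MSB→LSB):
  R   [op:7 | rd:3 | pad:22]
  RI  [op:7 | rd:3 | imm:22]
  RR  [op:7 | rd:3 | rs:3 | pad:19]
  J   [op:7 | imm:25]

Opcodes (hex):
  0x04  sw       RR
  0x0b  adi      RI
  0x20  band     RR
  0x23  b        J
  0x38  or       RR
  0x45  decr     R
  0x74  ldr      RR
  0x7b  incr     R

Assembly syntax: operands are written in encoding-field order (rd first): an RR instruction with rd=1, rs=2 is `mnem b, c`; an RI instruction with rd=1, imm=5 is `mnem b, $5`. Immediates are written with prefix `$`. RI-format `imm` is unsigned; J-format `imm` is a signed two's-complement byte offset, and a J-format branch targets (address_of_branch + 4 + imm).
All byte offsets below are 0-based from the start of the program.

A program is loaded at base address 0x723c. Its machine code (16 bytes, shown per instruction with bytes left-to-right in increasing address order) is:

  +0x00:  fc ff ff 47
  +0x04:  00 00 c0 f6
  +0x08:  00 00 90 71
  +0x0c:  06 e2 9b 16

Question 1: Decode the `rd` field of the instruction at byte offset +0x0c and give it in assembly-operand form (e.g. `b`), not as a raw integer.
c

@+0c  little-endian(06 e2 9b 16) = 0x169be206
  top 7b → 0xb → adi [RI]
  [24:22] rd=2 = c
  [21:0] imm=1827334 = $1827334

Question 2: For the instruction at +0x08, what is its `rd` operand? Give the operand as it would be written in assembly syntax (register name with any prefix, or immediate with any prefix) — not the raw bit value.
l

@+08  little-endian(00 00 90 71) = 0x71900000
  top 7b → 0x38 → or [RR]
  rd@[24:22]=0x6 ⇒ l
  rs@[21:19]=0x2 ⇒ c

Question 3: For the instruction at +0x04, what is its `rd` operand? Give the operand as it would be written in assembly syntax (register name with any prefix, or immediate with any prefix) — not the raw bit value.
d

+0x04: 00 00 c0 f6 ⇒ word 0xf6c00000 (little)
  opcode bits[31:25]=0x7b: incr/R
  rd@[24:22]=0x3 ⇒ d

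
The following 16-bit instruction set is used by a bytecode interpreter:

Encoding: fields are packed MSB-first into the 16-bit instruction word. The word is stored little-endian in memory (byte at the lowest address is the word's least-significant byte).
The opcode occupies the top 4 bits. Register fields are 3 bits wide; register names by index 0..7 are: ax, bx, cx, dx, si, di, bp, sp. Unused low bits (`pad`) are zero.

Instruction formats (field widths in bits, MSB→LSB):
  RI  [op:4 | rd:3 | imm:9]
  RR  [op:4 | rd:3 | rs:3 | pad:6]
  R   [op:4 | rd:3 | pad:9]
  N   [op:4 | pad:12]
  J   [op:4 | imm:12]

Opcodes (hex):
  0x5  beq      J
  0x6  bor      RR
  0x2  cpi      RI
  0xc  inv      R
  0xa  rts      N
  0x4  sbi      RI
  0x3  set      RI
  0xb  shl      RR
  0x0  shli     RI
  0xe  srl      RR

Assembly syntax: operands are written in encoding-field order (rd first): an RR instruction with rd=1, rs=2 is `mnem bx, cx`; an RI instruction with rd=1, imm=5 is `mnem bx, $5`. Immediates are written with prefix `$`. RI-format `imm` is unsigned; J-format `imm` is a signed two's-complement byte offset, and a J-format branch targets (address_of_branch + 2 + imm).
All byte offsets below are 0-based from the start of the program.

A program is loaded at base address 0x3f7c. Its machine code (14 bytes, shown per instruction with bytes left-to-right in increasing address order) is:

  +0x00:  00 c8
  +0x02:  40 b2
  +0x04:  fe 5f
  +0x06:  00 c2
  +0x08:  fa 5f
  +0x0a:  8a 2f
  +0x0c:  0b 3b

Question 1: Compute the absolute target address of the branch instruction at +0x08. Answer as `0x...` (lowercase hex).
0x3f80

off 0x08: read fa 5f as little → 0x5ffa
  top 4b → 0x5 → beq [J]
  imm: (w>>0)&0xfff=0xffa (s12→-6) → $-6
  target = base 0x3f7c + off 0x08 + 2 + imm -6 = 0x3f80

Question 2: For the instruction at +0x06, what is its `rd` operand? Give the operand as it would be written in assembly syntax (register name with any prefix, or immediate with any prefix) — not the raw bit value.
@+06  little-endian(00 c2) = 0xc200
  op=0xc200>>12=0xc ⇒ inv (R)
  [11:9] rd=1 = bx

bx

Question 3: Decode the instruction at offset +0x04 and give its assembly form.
@+04  little-endian(fe 5f) = 0x5ffe
  top 4b → 0x5 → beq [J]
  imm@[11:0]=0xffe (s12→-2) ⇒ $-2

beq $-2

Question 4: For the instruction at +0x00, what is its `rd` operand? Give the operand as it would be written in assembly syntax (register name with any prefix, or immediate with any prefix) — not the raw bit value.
[00] 00 c8 → 0xc800
  opcode bits[15:12]=0xc: inv/R
  rd: (w>>9)&0x7=0x4 → si

si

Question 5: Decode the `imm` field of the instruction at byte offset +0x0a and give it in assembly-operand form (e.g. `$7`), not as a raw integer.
[0a] 8a 2f → 0x2f8a
  top 4b → 0x2 → cpi [RI]
  [11:9] rd=7 = sp
  [8:0] imm=394 = $394

$394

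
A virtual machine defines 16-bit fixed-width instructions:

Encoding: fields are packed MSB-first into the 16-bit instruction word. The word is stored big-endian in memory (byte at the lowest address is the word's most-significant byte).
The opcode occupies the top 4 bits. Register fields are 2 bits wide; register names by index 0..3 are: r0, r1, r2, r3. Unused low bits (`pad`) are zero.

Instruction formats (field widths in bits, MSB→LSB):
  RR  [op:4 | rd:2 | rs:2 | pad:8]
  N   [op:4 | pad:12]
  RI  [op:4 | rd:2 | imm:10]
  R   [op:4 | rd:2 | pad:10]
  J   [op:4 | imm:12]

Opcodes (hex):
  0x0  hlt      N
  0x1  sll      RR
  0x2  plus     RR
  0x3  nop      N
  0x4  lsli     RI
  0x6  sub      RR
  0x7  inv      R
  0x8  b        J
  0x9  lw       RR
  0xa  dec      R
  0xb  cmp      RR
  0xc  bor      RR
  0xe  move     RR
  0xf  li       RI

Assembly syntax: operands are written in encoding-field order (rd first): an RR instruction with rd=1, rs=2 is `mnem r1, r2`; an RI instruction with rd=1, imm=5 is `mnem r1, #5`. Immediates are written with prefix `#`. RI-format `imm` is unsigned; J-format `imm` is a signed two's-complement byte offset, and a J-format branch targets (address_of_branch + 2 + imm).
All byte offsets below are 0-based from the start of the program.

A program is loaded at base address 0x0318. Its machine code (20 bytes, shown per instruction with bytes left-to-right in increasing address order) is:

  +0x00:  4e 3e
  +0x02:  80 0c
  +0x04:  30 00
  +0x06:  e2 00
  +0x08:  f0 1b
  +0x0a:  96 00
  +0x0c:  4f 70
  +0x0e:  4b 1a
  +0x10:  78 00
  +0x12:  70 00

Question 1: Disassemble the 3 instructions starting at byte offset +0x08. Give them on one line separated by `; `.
li r0, #27; lw r1, r2; lsli r3, #880

off 0x08: read f0 1b as big → 0xf01b
  top 4b → 0xf → li [RI]
  rd: (w>>10)&0x3=0x0 → r0
  imm: (w>>0)&0x3ff=0x1b → #27
off 0x0a: read 96 00 as big → 0x9600
  top 4b → 0x9 → lw [RR]
  rd: (w>>10)&0x3=0x1 → r1
  rs: (w>>8)&0x3=0x2 → r2
off 0x0c: read 4f 70 as big → 0x4f70
  top 4b → 0x4 → lsli [RI]
  rd: (w>>10)&0x3=0x3 → r3
  imm: (w>>0)&0x3ff=0x370 → #880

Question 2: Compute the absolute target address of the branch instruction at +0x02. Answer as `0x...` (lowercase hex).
0x0328

[02] 80 0c → 0x800c
  top 4b → 0x8 → b [J]
  imm@[11:0]=0xc ⇒ #12
  target = base 0x0318 + off 0x02 + 2 + imm 12 = 0x0328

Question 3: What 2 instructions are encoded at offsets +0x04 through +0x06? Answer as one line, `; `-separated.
nop; move r0, r2

[04] 30 00 → 0x3000
  op=0x3000>>12=0x3 ⇒ nop (N)
[06] e2 00 → 0xe200
  op=0xe200>>12=0xe ⇒ move (RR)
  [11:10] rd=0 = r0
  [9:8] rs=2 = r2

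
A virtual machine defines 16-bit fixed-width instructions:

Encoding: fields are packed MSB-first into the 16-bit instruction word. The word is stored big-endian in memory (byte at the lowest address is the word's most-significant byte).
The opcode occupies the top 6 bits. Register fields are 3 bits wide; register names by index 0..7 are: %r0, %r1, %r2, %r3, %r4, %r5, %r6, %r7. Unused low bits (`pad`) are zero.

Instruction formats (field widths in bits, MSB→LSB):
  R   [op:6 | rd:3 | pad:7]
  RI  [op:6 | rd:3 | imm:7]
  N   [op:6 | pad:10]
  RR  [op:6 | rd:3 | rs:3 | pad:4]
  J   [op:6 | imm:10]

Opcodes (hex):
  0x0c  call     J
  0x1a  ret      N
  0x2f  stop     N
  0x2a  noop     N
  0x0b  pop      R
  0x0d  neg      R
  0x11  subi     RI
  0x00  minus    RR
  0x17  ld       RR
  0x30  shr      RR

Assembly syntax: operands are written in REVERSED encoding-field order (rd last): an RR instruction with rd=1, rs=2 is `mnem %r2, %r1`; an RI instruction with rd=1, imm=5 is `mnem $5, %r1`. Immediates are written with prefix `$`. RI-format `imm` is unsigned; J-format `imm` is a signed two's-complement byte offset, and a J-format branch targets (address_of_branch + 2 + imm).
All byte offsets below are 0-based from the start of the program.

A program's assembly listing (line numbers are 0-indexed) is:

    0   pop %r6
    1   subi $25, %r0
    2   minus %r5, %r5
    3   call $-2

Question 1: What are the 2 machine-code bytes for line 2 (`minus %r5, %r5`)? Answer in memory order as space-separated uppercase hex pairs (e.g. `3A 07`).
02 D0

2. minus fields op=0x0:6|rd=5:3|rs=5:3|pad=0:4 → word 02d0h → 02 d0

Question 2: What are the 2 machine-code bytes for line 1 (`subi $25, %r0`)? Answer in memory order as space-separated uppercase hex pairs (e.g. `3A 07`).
44 19

line 1 (subi): pack op=0x11:6|rd=0:3|imm=25:7 = 0x4419; big→ 44 19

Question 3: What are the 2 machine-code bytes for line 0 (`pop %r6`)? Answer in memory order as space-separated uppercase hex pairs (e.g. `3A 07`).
L0: pop op=0xb:6|rd=6:3|pad=0:7 ⇒ 0x2f00 ⇒ big 2f 00

2F 00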